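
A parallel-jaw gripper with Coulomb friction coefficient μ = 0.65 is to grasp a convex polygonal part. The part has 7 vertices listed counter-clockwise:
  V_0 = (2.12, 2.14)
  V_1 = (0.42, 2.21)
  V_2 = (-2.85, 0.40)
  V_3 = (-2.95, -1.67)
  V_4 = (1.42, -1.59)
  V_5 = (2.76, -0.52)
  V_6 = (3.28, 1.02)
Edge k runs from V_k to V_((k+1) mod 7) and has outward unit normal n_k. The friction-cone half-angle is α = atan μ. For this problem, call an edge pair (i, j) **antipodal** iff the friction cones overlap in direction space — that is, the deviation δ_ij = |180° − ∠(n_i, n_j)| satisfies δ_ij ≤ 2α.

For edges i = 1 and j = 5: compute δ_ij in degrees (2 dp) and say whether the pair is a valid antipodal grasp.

α = atan 0.65 = 33.02°;  2α = 66.05°
edge 1: e_1 = (-3.27, -1.81);  n_1 = (-0.4843, +0.8749)
edge 5: e_5 = (+0.52, +1.54);  n_5 = (+0.9474, -0.3199)
∠(n_1, n_5) = 137.62°
δ = |180° − 137.62°| = 42.38°
42.38° ≤ 2α = 66.05°  →  valid

δ = 42.38°, valid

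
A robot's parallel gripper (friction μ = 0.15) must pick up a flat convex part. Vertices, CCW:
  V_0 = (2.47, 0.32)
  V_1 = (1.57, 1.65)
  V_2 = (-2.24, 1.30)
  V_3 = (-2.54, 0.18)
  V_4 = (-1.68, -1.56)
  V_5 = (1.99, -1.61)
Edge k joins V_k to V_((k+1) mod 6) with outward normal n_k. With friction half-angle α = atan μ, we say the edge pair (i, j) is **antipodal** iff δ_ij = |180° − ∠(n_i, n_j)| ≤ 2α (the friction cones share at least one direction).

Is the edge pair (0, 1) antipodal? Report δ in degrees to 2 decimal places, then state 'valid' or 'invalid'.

α = atan 0.15 = 8.53°;  2α = 17.06°
edge 0: e_0 = (-0.90, +1.33);  n_0 = (+0.8282, +0.5604)
edge 1: e_1 = (-3.81, -0.35);  n_1 = (-0.0915, +0.9958)
∠(n_0, n_1) = 61.16°
δ = |180° − 61.16°| = 118.84°
118.84° > 2α = 17.06°  →  invalid

δ = 118.84°, invalid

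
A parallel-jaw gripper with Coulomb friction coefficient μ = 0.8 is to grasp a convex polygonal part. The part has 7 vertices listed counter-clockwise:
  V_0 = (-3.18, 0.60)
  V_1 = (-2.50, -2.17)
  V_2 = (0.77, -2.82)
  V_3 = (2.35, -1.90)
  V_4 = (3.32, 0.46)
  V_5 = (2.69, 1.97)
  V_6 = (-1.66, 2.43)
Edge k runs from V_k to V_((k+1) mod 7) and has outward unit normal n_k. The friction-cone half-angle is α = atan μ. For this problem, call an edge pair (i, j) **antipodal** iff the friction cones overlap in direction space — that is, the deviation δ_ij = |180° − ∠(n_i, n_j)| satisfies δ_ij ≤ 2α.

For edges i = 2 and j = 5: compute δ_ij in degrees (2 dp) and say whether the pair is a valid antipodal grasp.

δ = 36.25°, valid

α = atan 0.8 = 38.66°;  2α = 77.32°
edge 2: e_2 = (+1.58, +0.92);  n_2 = (+0.5032, -0.8642)
edge 5: e_5 = (-4.35, +0.46);  n_5 = (+0.1052, +0.9945)
∠(n_2, n_5) = 143.75°
δ = |180° − 143.75°| = 36.25°
36.25° ≤ 2α = 77.32°  →  valid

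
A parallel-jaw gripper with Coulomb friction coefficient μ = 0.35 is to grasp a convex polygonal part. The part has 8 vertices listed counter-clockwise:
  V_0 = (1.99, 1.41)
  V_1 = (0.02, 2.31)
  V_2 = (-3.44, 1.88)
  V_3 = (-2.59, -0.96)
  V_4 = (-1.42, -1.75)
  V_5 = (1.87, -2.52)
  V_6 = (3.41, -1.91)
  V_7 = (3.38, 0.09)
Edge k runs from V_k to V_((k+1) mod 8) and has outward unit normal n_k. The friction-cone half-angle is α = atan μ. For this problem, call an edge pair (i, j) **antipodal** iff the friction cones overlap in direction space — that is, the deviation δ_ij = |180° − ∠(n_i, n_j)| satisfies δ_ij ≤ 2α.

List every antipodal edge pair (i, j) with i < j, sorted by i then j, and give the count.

α = atan 0.35 = 19.29°;  2α = 38.58°
n_0 = (+0.4155, +0.9096)
n_1 = (-0.1233, +0.9924)
n_2 = (-0.9580, -0.2867)
n_3 = (-0.5596, -0.8288)
n_4 = (-0.2279, -0.9737)
n_5 = (+0.3683, -0.9297)
n_6 = (+0.9999, +0.0150)
n_7 = (+0.6886, +0.7251)
  (0,1): δ = 148.36°  ·
  (0,2): δ = 48.78°  ·
  (0,3): δ = 9.47°  ✓
  (0,4): δ = 11.38°  ✓
  (0,5): δ = 46.16°  ·
  (0,6): δ = 115.41°  ·
  (0,7): δ = 161.03°  ·
  (1,2): δ = 80.42°  ·
  (1,3): δ = 41.11°  ·
  (1,4): δ = 20.26°  ✓
  (1,5): δ = 14.52°  ✓
  (1,6): δ = 83.78°  ·
  (1,7): δ = 129.40°  ·
  (2,3): δ = 140.69°  ·
  (2,4): δ = 119.83°  ·
  (2,5): δ = 85.05°  ·
  (2,6): δ = 15.80°  ✓
  (2,7): δ = 29.82°  ✓
  (3,4): δ = 159.14°  ·
  (3,5): δ = 124.36°  ·
  (3,6): δ = 55.11°  ·
  (3,7): δ = 9.49°  ✓
  (4,5): δ = 145.22°  ·
  (4,6): δ = 75.97°  ·
  (4,7): δ = 30.35°  ✓
  (5,6): δ = 110.75°  ·
  (5,7): δ = 65.13°  ·
  (6,7): δ = 134.38°  ·
antipodal pairs: 8

count = 8; pairs: (0,3), (0,4), (1,4), (1,5), (2,6), (2,7), (3,7), (4,7)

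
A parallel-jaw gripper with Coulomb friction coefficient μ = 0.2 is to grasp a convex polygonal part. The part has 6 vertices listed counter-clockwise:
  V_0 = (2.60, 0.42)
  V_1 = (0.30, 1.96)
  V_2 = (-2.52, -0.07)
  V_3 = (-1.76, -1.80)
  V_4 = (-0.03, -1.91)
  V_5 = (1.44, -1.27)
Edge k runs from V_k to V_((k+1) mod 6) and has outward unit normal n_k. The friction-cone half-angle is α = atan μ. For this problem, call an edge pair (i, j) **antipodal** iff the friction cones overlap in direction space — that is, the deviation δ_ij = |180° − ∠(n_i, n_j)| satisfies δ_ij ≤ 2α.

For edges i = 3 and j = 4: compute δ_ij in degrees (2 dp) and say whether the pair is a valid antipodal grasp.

α = atan 0.2 = 11.31°;  2α = 22.62°
edge 3: e_3 = (+1.73, -0.11);  n_3 = (-0.0635, -0.9980)
edge 4: e_4 = (+1.47, +0.64);  n_4 = (+0.3992, -0.9169)
∠(n_3, n_4) = 27.17°
δ = |180° − 27.17°| = 152.83°
152.83° > 2α = 22.62°  →  invalid

δ = 152.83°, invalid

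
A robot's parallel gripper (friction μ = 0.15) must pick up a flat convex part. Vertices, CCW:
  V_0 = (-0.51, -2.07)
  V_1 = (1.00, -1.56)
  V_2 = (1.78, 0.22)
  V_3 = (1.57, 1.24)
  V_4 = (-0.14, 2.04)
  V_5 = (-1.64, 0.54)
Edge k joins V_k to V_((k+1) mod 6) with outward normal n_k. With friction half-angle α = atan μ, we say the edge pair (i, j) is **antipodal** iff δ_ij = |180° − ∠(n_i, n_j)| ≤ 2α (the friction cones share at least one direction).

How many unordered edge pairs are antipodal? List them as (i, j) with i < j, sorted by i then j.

α = atan 0.15 = 8.53°;  2α = 17.06°
n_0 = (+0.3200, -0.9474)
n_1 = (+0.9159, -0.4014)
n_2 = (+0.9795, +0.2017)
n_3 = (+0.4238, +0.9058)
n_4 = (-0.7071, +0.7071)
n_5 = (-0.9177, -0.3973)
  (0,1): δ = 132.33°  ·
  (0,2): δ = 97.03°  ·
  (0,3): δ = 43.73°  ·
  (0,4): δ = 26.34°  ·
  (0,5): δ = 94.75°  ·
  (1,2): δ = 144.70°  ·
  (1,3): δ = 91.41°  ·
  (1,4): δ = 21.34°  ·
  (1,5): δ = 47.07°  ·
  (2,3): δ = 126.71°  ·
  (2,4): δ = 56.63°  ·
  (2,5): δ = 11.78°  ✓
  (3,4): δ = 109.93°  ·
  (3,5): δ = 41.52°  ·
  (4,5): δ = 111.59°  ·
antipodal pairs: 1

count = 1; pairs: (2,5)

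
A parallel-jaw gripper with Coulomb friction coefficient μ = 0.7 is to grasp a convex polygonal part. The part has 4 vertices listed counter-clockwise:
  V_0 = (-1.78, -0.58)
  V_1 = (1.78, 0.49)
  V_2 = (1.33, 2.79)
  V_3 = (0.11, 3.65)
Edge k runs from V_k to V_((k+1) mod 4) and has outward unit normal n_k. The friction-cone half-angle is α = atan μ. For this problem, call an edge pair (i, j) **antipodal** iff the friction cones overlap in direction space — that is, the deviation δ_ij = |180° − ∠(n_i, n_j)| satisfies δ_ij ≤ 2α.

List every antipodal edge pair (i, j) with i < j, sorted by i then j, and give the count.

α = atan 0.7 = 34.99°;  2α = 69.98°
n_0 = (+0.2878, -0.9577)
n_1 = (+0.9814, +0.1920)
n_2 = (+0.5762, +0.8173)
n_3 = (-0.9130, +0.4079)
  (0,1): δ = 95.66°  ·
  (0,2): δ = 51.91°  ✓
  (0,3): δ = 49.20°  ✓
  (1,2): δ = 136.25°  ·
  (1,3): δ = 35.15°  ✓
  (2,3): δ = 78.89°  ·
antipodal pairs: 3

count = 3; pairs: (0,2), (0,3), (1,3)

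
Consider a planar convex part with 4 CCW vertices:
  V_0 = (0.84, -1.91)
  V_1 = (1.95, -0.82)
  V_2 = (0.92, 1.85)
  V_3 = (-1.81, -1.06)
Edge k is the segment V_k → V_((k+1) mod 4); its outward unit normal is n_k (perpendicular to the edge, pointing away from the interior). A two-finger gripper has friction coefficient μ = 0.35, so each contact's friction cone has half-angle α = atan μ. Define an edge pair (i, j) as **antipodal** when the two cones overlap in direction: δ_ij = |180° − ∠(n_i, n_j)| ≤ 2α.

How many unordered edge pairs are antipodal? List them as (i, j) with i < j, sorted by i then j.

count = 1; pairs: (0,2)

α = atan 0.35 = 19.29°;  2α = 38.58°
n_0 = (+0.7006, -0.7135)
n_1 = (+0.9330, +0.3599)
n_2 = (-0.7293, +0.6842)
n_3 = (-0.3054, -0.9522)
  (0,1): δ = 113.38°  ·
  (0,2): δ = 2.35°  ✓
  (0,3): δ = 117.74°  ·
  (1,2): δ = 64.27°  ·
  (1,3): δ = 51.12°  ·
  (2,3): δ = 64.61°  ·
antipodal pairs: 1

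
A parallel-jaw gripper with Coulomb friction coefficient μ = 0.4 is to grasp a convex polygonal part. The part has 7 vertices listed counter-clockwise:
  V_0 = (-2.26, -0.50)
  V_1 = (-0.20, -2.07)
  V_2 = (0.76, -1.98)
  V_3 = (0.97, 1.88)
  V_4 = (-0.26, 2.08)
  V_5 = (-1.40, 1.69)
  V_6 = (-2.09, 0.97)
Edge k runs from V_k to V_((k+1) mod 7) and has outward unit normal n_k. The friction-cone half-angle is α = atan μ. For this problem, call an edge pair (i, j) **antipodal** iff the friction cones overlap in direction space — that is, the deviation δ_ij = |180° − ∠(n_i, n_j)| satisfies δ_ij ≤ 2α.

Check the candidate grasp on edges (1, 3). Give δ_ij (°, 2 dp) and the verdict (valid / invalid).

δ = 14.59°, valid

α = atan 0.4 = 21.80°;  2α = 43.60°
edge 1: e_1 = (+0.96, +0.09);  n_1 = (+0.0933, -0.9956)
edge 3: e_3 = (-1.23, +0.20);  n_3 = (+0.1605, +0.9870)
∠(n_1, n_3) = 165.41°
δ = |180° − 165.41°| = 14.59°
14.59° ≤ 2α = 43.60°  →  valid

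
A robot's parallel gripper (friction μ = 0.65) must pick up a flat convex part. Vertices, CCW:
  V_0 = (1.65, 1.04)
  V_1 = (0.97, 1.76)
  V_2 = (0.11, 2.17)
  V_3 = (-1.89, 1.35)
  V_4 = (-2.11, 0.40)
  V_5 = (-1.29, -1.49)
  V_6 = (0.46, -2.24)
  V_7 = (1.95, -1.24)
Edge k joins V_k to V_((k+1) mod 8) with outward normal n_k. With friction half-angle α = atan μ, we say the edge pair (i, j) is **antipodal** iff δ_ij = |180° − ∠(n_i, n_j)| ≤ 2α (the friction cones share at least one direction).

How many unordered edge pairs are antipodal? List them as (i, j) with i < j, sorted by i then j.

count = 12; pairs: (0,3), (0,4), (0,5), (1,4), (1,5), (1,6), (2,5), (2,6), (3,6), (3,7), (4,7), (5,7)

α = atan 0.65 = 33.02°;  2α = 66.05°
n_0 = (+0.7270, +0.6866)
n_1 = (+0.4303, +0.9027)
n_2 = (-0.3794, +0.9253)
n_3 = (-0.9742, +0.2256)
n_4 = (-0.9174, -0.3980)
n_5 = (-0.3939, -0.9191)
n_6 = (+0.5573, -0.8303)
n_7 = (+0.9915, +0.1305)
  (0,1): δ = 158.85°  ·
  (0,2): δ = 111.07°  ·
  (0,3): δ = 56.40°  ✓
  (0,4): δ = 19.91°  ✓
  (0,5): δ = 23.44°  ✓
  (0,6): δ = 80.50°  ·
  (0,7): δ = 144.13°  ·
  (1,2): δ = 132.22°  ·
  (1,3): δ = 77.55°  ·
  (1,4): δ = 41.06°  ✓
  (1,5): δ = 2.29°  ✓
  (1,6): δ = 59.36°  ✓
  (1,7): δ = 122.99°  ·
  (2,3): δ = 125.33°  ·
  (2,4): δ = 88.84°  ·
  (2,5): δ = 45.49°  ✓
  (2,6): δ = 11.57°  ✓
  (2,7): δ = 75.20°  ·
  (3,4): δ = 143.51°  ·
  (3,5): δ = 100.16°  ·
  (3,6): δ = 43.09°  ✓
  (3,7): δ = 20.53°  ✓
  (4,5): δ = 136.65°  ·
  (4,6): δ = 79.59°  ·
  (4,7): δ = 15.96°  ✓
  (5,6): δ = 122.93°  ·
  (5,7): δ = 59.31°  ✓
  (6,7): δ = 116.37°  ·
antipodal pairs: 12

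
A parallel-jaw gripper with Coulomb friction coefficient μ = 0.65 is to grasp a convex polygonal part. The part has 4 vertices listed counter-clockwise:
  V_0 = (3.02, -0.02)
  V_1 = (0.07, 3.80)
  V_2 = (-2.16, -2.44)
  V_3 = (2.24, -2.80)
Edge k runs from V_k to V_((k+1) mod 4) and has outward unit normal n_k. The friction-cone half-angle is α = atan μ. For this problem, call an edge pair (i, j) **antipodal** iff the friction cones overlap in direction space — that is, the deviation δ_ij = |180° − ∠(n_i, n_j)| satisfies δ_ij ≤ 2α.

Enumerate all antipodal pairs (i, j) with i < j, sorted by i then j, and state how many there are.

α = atan 0.65 = 33.02°;  2α = 66.05°
n_0 = (+0.7915, +0.6112)
n_1 = (-0.9417, +0.3365)
n_2 = (-0.0815, -0.9967)
n_3 = (+0.9628, -0.2701)
  (0,1): δ = 57.34°  ✓
  (0,2): δ = 47.65°  ✓
  (0,3): δ = 126.65°  ·
  (1,2): δ = 75.01°  ·
  (1,3): δ = 3.99°  ✓
  (2,3): δ = 101.00°  ·
antipodal pairs: 3

count = 3; pairs: (0,1), (0,2), (1,3)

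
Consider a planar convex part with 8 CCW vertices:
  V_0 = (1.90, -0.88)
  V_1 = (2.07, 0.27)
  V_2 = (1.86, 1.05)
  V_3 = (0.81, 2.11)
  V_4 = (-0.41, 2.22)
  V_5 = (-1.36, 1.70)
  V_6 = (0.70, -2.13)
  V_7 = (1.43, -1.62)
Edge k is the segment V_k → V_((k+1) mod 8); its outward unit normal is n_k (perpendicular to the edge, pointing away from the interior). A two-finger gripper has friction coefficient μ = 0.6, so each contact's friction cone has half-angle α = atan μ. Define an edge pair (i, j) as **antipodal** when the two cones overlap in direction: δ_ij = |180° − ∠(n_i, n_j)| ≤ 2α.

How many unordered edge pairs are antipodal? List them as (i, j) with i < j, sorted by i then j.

count = 9; pairs: (0,4), (0,5), (1,5), (2,5), (3,5), (3,6), (4,6), (4,7), (5,7)

α = atan 0.6 = 30.96°;  2α = 61.93°
n_0 = (+0.9892, -0.1462)
n_1 = (+0.9656, +0.2600)
n_2 = (+0.7105, +0.7037)
n_3 = (+0.0898, +0.9960)
n_4 = (-0.4801, +0.8772)
n_5 = (-0.8807, -0.4737)
n_6 = (+0.5727, -0.8198)
n_7 = (+0.8441, -0.5361)
  (0,1): δ = 156.52°  ·
  (0,2): δ = 126.86°  ·
  (0,3): δ = 86.74°  ·
  (0,4): δ = 52.90°  ✓
  (0,5): δ = 36.68°  ✓
  (0,6): δ = 133.35°  ·
  (0,7): δ = 155.99°  ·
  (1,2): δ = 150.34°  ·
  (1,3): δ = 110.22°  ·
  (1,4): δ = 76.37°  ·
  (1,5): δ = 13.21°  ✓
  (1,6): δ = 109.87°  ·
  (1,7): δ = 132.51°  ·
  (2,3): δ = 139.88°  ·
  (2,4): δ = 106.03°  ·
  (2,5): δ = 16.45°  ✓
  (2,6): δ = 80.21°  ·
  (2,7): δ = 102.85°  ·
  (3,4): δ = 146.15°  ·
  (3,5): δ = 56.57°  ✓
  (3,6): δ = 40.09°  ✓
  (3,7): δ = 62.73°  ·
  (4,5): δ = 90.42°  ·
  (4,6): δ = 6.24°  ✓
  (4,7): δ = 28.88°  ✓
  (5,6): δ = 83.33°  ·
  (5,7): δ = 60.70°  ✓
  (6,7): δ = 157.36°  ·
antipodal pairs: 9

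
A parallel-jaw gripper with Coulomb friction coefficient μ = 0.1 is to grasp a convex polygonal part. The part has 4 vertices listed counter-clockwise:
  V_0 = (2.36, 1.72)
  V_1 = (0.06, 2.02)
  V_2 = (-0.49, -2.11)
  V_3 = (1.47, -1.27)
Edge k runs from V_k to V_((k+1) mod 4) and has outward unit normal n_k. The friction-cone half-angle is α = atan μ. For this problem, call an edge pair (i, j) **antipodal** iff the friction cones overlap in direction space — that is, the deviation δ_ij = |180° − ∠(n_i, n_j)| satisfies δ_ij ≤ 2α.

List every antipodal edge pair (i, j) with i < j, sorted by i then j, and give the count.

count = 1; pairs: (1,3)

α = atan 0.1 = 5.71°;  2α = 11.42°
n_0 = (+0.1293, +0.9916)
n_1 = (-0.9912, +0.1320)
n_2 = (+0.3939, -0.9191)
n_3 = (+0.9584, -0.2853)
  (0,1): δ = 90.15°  ·
  (0,2): δ = 30.63°  ·
  (0,3): δ = 80.86°  ·
  (1,2): δ = 59.22°  ·
  (1,3): δ = 8.99°  ✓
  (2,3): δ = 129.77°  ·
antipodal pairs: 1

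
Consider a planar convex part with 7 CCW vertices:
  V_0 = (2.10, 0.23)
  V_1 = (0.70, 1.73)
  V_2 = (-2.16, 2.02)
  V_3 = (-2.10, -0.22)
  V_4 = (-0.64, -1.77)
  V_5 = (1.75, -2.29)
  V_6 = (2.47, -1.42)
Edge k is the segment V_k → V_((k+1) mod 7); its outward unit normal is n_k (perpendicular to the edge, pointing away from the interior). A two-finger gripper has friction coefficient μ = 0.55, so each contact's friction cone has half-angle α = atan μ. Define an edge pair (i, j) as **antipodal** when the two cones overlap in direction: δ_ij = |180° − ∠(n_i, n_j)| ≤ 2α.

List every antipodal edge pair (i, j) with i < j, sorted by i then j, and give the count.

α = atan 0.55 = 28.81°;  2α = 57.62°
n_0 = (+0.7311, +0.6823)
n_1 = (+0.1009, +0.9949)
n_2 = (-0.9996, -0.0268)
n_3 = (-0.7279, -0.6857)
n_4 = (-0.2126, -0.9771)
n_5 = (+0.7704, -0.6376)
n_6 = (+0.9758, +0.2188)
  (0,1): δ = 138.81°  ·
  (0,2): δ = 41.49°  ✓
  (0,3): δ = 0.26°  ✓
  (0,4): δ = 34.70°  ✓
  (0,5): δ = 97.36°  ·
  (0,6): δ = 149.61°  ·
  (1,2): δ = 82.68°  ·
  (1,3): δ = 40.92°  ✓
  (1,4): δ = 6.48°  ✓
  (1,5): δ = 56.18°  ✓
  (1,6): δ = 108.43°  ·
  (2,3): δ = 138.25°  ·
  (2,4): δ = 103.81°  ·
  (2,5): δ = 41.15°  ✓
  (2,6): δ = 11.10°  ✓
  (3,4): δ = 145.56°  ·
  (3,5): δ = 82.90°  ·
  (3,6): δ = 30.65°  ✓
  (4,5): δ = 117.34°  ·
  (4,6): δ = 65.09°  ·
  (5,6): δ = 127.75°  ·
antipodal pairs: 9

count = 9; pairs: (0,2), (0,3), (0,4), (1,3), (1,4), (1,5), (2,5), (2,6), (3,6)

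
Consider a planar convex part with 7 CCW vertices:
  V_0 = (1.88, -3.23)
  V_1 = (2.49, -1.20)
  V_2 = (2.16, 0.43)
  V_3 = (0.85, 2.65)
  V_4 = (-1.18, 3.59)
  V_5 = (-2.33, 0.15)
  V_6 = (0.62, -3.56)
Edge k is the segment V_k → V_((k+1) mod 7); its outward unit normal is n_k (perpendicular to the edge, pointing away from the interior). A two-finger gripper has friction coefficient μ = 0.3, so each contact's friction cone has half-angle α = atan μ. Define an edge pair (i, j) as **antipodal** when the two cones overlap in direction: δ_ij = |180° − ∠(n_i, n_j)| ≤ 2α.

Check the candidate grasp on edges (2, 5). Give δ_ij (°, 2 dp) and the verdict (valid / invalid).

α = atan 0.3 = 16.70°;  2α = 33.40°
edge 2: e_2 = (-1.31, +2.22);  n_2 = (+0.8612, +0.5082)
edge 5: e_5 = (+2.95, -3.71);  n_5 = (-0.7827, -0.6224)
∠(n_2, n_5) = 172.05°
δ = |180° − 172.05°| = 7.95°
7.95° ≤ 2α = 33.40°  →  valid

δ = 7.95°, valid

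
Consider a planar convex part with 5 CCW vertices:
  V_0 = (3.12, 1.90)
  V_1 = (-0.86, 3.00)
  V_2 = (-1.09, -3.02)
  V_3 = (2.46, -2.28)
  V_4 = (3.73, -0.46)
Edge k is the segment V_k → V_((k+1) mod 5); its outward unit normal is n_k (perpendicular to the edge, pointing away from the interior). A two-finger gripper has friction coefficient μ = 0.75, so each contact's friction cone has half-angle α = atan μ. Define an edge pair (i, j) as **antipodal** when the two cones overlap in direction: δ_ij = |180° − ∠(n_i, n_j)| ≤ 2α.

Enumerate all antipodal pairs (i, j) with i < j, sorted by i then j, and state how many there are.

count = 4; pairs: (0,2), (0,3), (1,3), (1,4)

α = atan 0.75 = 36.87°;  2α = 73.74°
n_0 = (+0.2664, +0.9639)
n_1 = (-0.9993, +0.0382)
n_2 = (+0.2041, -0.9790)
n_3 = (+0.8201, -0.5723)
n_4 = (+0.9682, +0.2503)
  (0,1): δ = 76.74°  ·
  (0,2): δ = 27.22°  ✓
  (0,3): δ = 70.54°  ✓
  (0,4): δ = 119.94°  ·
  (1,2): δ = 76.04°  ·
  (1,3): δ = 32.72°  ✓
  (1,4): δ = 16.68°  ✓
  (2,3): δ = 136.68°  ·
  (2,4): δ = 87.28°  ·
  (3,4): δ = 130.60°  ·
antipodal pairs: 4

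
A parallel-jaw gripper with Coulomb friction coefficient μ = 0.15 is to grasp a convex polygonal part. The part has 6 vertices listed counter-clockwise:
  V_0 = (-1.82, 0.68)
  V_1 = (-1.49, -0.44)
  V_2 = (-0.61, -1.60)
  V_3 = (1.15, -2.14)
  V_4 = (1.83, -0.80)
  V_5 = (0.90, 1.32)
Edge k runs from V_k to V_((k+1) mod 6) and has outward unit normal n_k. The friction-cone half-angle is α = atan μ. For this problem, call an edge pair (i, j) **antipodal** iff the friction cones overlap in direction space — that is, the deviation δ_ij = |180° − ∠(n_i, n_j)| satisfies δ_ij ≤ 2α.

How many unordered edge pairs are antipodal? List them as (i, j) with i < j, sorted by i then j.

α = atan 0.15 = 8.53°;  2α = 17.06°
n_0 = (-0.9592, -0.2826)
n_1 = (-0.7967, -0.6044)
n_2 = (-0.2933, -0.9560)
n_3 = (+0.8917, -0.4525)
n_4 = (+0.9158, +0.4017)
n_5 = (-0.2290, +0.9734)
  (0,1): δ = 159.23°  ·
  (0,2): δ = 123.47°  ·
  (0,3): δ = 43.32°  ·
  (0,4): δ = 7.27°  ✓
  (0,5): δ = 86.82°  ·
  (1,2): δ = 144.24°  ·
  (1,3): δ = 64.09°  ·
  (1,4): δ = 13.50°  ✓
  (1,5): δ = 66.06°  ·
  (2,3): δ = 99.85°  ·
  (2,4): δ = 49.26°  ·
  (2,5): δ = 30.30°  ·
  (3,4): δ = 129.41°  ·
  (3,5): δ = 49.85°  ·
  (4,5): δ = 100.45°  ·
antipodal pairs: 2

count = 2; pairs: (0,4), (1,4)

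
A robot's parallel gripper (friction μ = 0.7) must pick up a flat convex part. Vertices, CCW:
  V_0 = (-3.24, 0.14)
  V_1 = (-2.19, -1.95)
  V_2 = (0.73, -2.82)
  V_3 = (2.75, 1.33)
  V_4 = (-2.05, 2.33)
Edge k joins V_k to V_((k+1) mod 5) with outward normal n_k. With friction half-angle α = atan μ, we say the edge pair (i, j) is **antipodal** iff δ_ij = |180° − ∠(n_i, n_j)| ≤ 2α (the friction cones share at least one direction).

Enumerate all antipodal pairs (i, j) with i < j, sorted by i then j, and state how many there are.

α = atan 0.7 = 34.99°;  2α = 69.98°
n_0 = (-0.8936, -0.4489)
n_1 = (-0.2855, -0.9584)
n_2 = (+0.8991, -0.4377)
n_3 = (+0.2040, +0.9790)
n_4 = (-0.8787, +0.4774)
  (0,1): δ = 133.27°  ·
  (0,2): δ = 52.63°  ✓
  (0,3): δ = 51.56°  ✓
  (0,4): δ = 124.81°  ·
  (1,2): δ = 99.36°  ·
  (1,3): δ = 4.82°  ✓
  (1,4): δ = 78.07°  ·
  (2,3): δ = 75.81°  ·
  (2,4): δ = 2.56°  ✓
  (3,4): δ = 106.75°  ·
antipodal pairs: 4

count = 4; pairs: (0,2), (0,3), (1,3), (2,4)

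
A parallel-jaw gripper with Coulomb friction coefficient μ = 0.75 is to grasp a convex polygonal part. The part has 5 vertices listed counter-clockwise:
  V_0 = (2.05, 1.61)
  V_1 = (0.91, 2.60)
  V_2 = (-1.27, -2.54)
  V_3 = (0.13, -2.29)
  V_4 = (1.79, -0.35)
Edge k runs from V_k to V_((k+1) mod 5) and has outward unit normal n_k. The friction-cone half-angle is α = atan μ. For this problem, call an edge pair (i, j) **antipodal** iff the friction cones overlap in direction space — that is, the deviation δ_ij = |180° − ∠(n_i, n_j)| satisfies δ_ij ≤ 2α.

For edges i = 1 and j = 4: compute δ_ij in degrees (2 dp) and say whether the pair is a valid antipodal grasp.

α = atan 0.75 = 36.87°;  2α = 73.74°
edge 1: e_1 = (-2.18, -5.14);  n_1 = (-0.9206, +0.3905)
edge 4: e_4 = (+0.26, +1.96);  n_4 = (+0.9913, -0.1315)
∠(n_1, n_4) = 164.57°
δ = |180° − 164.57°| = 15.43°
15.43° ≤ 2α = 73.74°  →  valid

δ = 15.43°, valid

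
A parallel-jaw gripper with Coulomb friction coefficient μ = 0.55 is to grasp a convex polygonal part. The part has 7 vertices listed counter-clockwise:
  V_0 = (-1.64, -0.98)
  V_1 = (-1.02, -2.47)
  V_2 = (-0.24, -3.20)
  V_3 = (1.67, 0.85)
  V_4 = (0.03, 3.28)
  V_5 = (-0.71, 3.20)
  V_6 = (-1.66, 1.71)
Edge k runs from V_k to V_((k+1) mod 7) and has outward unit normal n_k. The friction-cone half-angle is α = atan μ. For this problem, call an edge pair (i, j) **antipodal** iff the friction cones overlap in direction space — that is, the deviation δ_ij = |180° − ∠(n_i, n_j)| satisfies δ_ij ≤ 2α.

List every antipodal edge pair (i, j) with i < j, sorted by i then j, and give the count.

count = 7; pairs: (0,2), (0,3), (1,3), (1,4), (2,5), (2,6), (3,6)

α = atan 0.55 = 28.81°;  2α = 57.62°
n_0 = (-0.9233, -0.3842)
n_1 = (-0.6833, -0.7301)
n_2 = (+0.9045, -0.4265)
n_3 = (+0.8289, +0.5594)
n_4 = (-0.1075, +0.9942)
n_5 = (-0.8432, +0.5376)
n_6 = (-1.0000, -0.0074)
  (0,1): δ = 155.70°  ·
  (0,2): δ = 47.84°  ✓
  (0,3): δ = 11.42°  ✓
  (0,4): δ = 73.58°  ·
  (0,5): δ = 124.89°  ·
  (0,6): δ = 157.83°  ·
  (1,2): δ = 72.15°  ·
  (1,3): δ = 12.88°  ✓
  (1,4): δ = 49.27°  ✓
  (1,5): δ = 100.58°  ·
  (1,6): δ = 133.53°  ·
  (2,3): δ = 120.74°  ·
  (2,4): δ = 58.58°  ·
  (2,5): δ = 7.27°  ✓
  (2,6): δ = 25.67°  ✓
  (3,4): δ = 117.85°  ·
  (3,5): δ = 66.54°  ·
  (3,6): δ = 33.59°  ✓
  (4,5): δ = 128.69°  ·
  (4,6): δ = 95.74°  ·
  (5,6): δ = 147.05°  ·
antipodal pairs: 7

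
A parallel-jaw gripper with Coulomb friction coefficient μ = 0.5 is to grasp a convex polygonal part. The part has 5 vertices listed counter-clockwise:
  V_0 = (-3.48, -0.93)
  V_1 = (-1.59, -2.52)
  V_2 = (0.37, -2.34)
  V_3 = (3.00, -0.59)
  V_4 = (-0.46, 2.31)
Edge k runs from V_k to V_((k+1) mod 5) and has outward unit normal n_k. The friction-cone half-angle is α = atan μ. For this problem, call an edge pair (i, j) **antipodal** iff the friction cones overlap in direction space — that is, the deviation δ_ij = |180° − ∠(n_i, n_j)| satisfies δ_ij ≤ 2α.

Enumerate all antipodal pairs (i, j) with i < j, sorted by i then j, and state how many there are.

α = atan 0.5 = 26.57°;  2α = 53.13°
n_0 = (-0.6438, -0.7652)
n_1 = (+0.0915, -0.9958)
n_2 = (+0.5540, -0.8325)
n_3 = (+0.6424, +0.7664)
n_4 = (-0.7315, +0.6818)
  (0,1): δ = 134.68°  ·
  (0,2): δ = 106.29°  ·
  (0,3): δ = 0.10°  ✓
  (0,4): δ = 87.09°  ·
  (1,2): δ = 151.61°  ·
  (1,3): δ = 45.22°  ✓
  (1,4): δ = 41.77°  ✓
  (2,3): δ = 73.61°  ·
  (2,4): δ = 13.37°  ✓
  (3,4): δ = 93.02°  ·
antipodal pairs: 4

count = 4; pairs: (0,3), (1,3), (1,4), (2,4)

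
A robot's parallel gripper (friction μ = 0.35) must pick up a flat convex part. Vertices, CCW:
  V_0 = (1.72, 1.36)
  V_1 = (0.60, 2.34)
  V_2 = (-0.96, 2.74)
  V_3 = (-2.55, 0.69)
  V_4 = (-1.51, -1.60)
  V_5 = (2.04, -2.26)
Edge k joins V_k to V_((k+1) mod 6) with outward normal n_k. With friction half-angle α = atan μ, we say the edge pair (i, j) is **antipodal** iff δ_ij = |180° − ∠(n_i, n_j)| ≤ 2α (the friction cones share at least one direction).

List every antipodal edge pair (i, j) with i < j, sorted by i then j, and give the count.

count = 4; pairs: (0,3), (0,4), (1,4), (3,5)

α = atan 0.35 = 19.29°;  2α = 38.58°
n_0 = (+0.6585, +0.7526)
n_1 = (+0.2484, +0.9687)
n_2 = (-0.7902, +0.6129)
n_3 = (-0.9105, -0.4135)
n_4 = (-0.1828, -0.9832)
n_5 = (+0.9961, +0.0881)
  (0,1): δ = 153.20°  ·
  (0,2): δ = 86.61°  ·
  (0,3): δ = 24.39°  ✓
  (0,4): δ = 30.65°  ✓
  (0,5): δ = 136.24°  ·
  (1,2): δ = 113.42°  ·
  (1,3): δ = 51.19°  ·
  (1,4): δ = 3.85°  ✓
  (1,5): δ = 109.43°  ·
  (2,3): δ = 117.78°  ·
  (2,4): δ = 62.73°  ·
  (2,5): δ = 42.85°  ·
  (3,4): δ = 124.96°  ·
  (3,5): δ = 19.37°  ✓
  (4,5): δ = 74.42°  ·
antipodal pairs: 4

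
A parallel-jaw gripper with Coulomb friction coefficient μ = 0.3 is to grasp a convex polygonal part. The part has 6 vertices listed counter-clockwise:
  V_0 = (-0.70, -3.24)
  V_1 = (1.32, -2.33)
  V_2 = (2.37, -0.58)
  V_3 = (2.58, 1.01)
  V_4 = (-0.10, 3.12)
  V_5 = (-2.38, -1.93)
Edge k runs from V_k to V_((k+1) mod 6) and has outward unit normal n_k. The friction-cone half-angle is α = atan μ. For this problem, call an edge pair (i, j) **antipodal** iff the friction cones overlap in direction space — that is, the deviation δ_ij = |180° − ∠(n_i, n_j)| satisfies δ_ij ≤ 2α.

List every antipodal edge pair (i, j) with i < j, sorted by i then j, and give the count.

count = 3; pairs: (1,4), (2,4), (3,5)

α = atan 0.3 = 16.70°;  2α = 33.40°
n_0 = (+0.4107, -0.9118)
n_1 = (+0.8575, -0.5145)
n_2 = (+0.9914, -0.1309)
n_3 = (+0.6186, +0.7857)
n_4 = (-0.9114, +0.4115)
n_5 = (-0.6149, -0.7886)
  (0,1): δ = 145.22°  ·
  (0,2): δ = 121.78°  ·
  (0,3): δ = 62.47°  ·
  (0,4): δ = 41.45°  ·
  (0,5): δ = 117.80°  ·
  (1,2): δ = 156.56°  ·
  (1,3): δ = 97.25°  ·
  (1,4): δ = 6.67°  ✓
  (1,5): δ = 83.02°  ·
  (2,3): δ = 120.69°  ·
  (2,4): δ = 16.77°  ✓
  (2,5): δ = 59.58°  ·
  (3,4): δ = 76.08°  ·
  (3,5): δ = 0.27°  ✓
  (4,5): δ = 103.65°  ·
antipodal pairs: 3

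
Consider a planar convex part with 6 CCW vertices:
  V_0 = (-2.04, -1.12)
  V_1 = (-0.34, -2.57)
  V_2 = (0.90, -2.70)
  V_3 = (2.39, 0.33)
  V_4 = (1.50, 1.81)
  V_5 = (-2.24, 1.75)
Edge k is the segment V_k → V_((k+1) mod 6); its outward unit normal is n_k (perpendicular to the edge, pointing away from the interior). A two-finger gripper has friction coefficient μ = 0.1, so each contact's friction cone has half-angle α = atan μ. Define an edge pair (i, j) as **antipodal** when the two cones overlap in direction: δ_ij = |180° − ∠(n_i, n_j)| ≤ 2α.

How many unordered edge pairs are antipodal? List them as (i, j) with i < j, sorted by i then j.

count = 1; pairs: (1,4)

α = atan 0.1 = 5.71°;  2α = 11.42°
n_0 = (-0.6489, -0.7608)
n_1 = (-0.1043, -0.9945)
n_2 = (+0.8974, -0.4413)
n_3 = (+0.8570, +0.5153)
n_4 = (-0.0160, +0.9999)
n_5 = (-0.9976, -0.0695)
  (0,1): δ = 145.52°  ·
  (0,2): δ = 75.72°  ·
  (0,3): δ = 18.52°  ·
  (0,4): δ = 41.38°  ·
  (0,5): δ = 134.45°  ·
  (1,2): δ = 110.20°  ·
  (1,3): δ = 52.99°  ·
  (1,4): δ = 6.90°  ✓
  (1,5): δ = 99.97°  ·
  (2,3): δ = 122.79°  ·
  (2,4): δ = 62.90°  ·
  (2,5): δ = 30.17°  ·
  (3,4): δ = 120.10°  ·
  (3,5): δ = 27.03°  ·
  (4,5): δ = 86.93°  ·
antipodal pairs: 1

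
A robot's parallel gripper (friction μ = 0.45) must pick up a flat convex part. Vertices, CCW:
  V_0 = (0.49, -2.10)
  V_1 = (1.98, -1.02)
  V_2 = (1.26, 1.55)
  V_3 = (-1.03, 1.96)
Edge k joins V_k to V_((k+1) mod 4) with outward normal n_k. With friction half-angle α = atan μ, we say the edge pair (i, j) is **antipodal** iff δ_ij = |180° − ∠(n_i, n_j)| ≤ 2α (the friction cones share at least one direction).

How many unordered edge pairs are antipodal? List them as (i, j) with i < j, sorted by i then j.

count = 2; pairs: (0,2), (1,3)

α = atan 0.45 = 24.23°;  2α = 48.46°
n_0 = (+0.5869, -0.8097)
n_1 = (+0.9629, +0.2698)
n_2 = (+0.1762, +0.9843)
n_3 = (-0.9365, -0.3506)
  (0,1): δ = 110.29°  ·
  (0,2): δ = 46.09°  ✓
  (0,3): δ = 74.59°  ·
  (1,2): δ = 115.80°  ·
  (1,3): δ = 4.87°  ✓
  (2,3): δ = 59.32°  ·
antipodal pairs: 2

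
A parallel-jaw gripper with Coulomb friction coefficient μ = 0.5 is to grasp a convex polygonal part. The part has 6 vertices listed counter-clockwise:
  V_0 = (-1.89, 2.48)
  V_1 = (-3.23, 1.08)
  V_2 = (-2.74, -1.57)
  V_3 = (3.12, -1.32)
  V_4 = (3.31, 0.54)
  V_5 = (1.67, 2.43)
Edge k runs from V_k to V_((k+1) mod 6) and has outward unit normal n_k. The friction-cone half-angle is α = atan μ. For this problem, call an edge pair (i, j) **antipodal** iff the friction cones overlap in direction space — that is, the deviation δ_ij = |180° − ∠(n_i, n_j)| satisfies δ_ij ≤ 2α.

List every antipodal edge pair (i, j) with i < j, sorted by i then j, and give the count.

count = 6; pairs: (0,2), (0,3), (1,3), (1,4), (2,4), (2,5)

α = atan 0.5 = 26.57°;  2α = 53.13°
n_0 = (-0.7224, +0.6915)
n_1 = (-0.9833, -0.1818)
n_2 = (+0.0426, -0.9991)
n_3 = (+0.9948, -0.1016)
n_4 = (+0.7553, +0.6554)
n_5 = (+0.0140, +0.9999)
  (0,1): δ = 125.78°  ·
  (0,2): δ = 43.81°  ✓
  (0,3): δ = 37.91°  ✓
  (0,4): δ = 84.69°  ·
  (0,5): δ = 132.94°  ·
  (1,2): δ = 98.03°  ·
  (1,3): δ = 16.31°  ✓
  (1,4): δ = 30.47°  ✓
  (1,5): δ = 78.72°  ·
  (2,3): δ = 98.28°  ·
  (2,4): δ = 51.49°  ✓
  (2,5): δ = 3.25°  ✓
  (3,4): δ = 133.22°  ·
  (3,5): δ = 84.97°  ·
  (4,5): δ = 131.75°  ·
antipodal pairs: 6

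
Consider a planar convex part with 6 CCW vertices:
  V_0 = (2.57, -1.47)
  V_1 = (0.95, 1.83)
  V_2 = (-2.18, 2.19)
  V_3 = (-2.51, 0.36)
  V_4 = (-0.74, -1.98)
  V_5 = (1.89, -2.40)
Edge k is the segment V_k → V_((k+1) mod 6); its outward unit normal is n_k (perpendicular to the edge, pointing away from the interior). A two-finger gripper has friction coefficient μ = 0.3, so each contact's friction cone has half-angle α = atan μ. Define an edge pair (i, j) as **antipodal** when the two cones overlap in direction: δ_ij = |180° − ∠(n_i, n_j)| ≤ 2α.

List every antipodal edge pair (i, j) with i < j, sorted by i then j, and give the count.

α = atan 0.3 = 16.70°;  2α = 33.40°
n_0 = (+0.8977, +0.4407)
n_1 = (+0.1143, +0.9935)
n_2 = (-0.9841, +0.1775)
n_3 = (-0.7975, -0.6033)
n_4 = (-0.1577, -0.9875)
n_5 = (+0.8072, -0.5902)
  (0,1): δ = 122.71°  ·
  (0,2): δ = 36.37°  ·
  (0,3): δ = 10.96°  ✓
  (0,4): δ = 54.78°  ·
  (0,5): δ = 117.68°  ·
  (1,2): δ = 93.66°  ·
  (1,3): δ = 46.33°  ·
  (1,4): δ = 2.51°  ✓
  (1,5): δ = 60.39°  ·
  (2,3): δ = 132.67°  ·
  (2,4): δ = 88.85°  ·
  (2,5): δ = 25.95°  ✓
  (3,4): δ = 136.18°  ·
  (3,5): δ = 73.28°  ·
  (4,5): δ = 117.10°  ·
antipodal pairs: 3

count = 3; pairs: (0,3), (1,4), (2,5)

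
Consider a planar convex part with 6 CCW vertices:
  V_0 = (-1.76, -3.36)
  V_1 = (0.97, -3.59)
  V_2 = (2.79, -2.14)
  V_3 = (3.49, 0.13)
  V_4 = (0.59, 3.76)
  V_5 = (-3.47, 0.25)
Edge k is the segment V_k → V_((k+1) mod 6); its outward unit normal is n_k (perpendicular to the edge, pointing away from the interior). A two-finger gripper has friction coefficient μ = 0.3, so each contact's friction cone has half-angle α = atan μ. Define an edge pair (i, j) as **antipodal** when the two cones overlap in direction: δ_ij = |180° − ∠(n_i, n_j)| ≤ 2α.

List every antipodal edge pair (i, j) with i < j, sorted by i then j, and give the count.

α = atan 0.3 = 16.70°;  2α = 33.40°
n_0 = (-0.0840, -0.9965)
n_1 = (+0.6231, -0.7821)
n_2 = (+0.9556, -0.2947)
n_3 = (+0.7813, +0.6242)
n_4 = (-0.6540, +0.7565)
n_5 = (-0.9037, -0.4281)
  (0,1): δ = 136.64°  ·
  (0,2): δ = 102.32°  ·
  (0,3): δ = 46.56°  ·
  (0,4): δ = 45.66°  ·
  (0,5): δ = 120.16°  ·
  (1,2): δ = 145.68°  ·
  (1,3): δ = 89.92°  ·
  (1,4): δ = 2.30°  ✓
  (1,5): δ = 76.80°  ·
  (2,3): δ = 124.24°  ·
  (2,4): δ = 32.02°  ✓
  (2,5): δ = 42.48°  ·
  (3,4): δ = 87.78°  ·
  (3,5): δ = 13.28°  ✓
  (4,5): δ = 105.50°  ·
antipodal pairs: 3

count = 3; pairs: (1,4), (2,4), (3,5)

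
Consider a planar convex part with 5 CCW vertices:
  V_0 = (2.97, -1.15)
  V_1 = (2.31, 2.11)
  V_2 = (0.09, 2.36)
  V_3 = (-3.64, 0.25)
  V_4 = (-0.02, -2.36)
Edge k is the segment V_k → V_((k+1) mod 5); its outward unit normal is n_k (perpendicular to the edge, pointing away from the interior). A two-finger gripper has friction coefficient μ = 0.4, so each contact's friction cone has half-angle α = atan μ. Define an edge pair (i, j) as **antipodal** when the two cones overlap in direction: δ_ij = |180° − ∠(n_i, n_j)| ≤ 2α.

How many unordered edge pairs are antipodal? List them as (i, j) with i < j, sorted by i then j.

count = 4; pairs: (0,3), (1,3), (1,4), (2,4)

α = atan 0.4 = 21.80°;  2α = 43.60°
n_0 = (+0.9801, +0.1984)
n_1 = (+0.1119, +0.9937)
n_2 = (-0.4924, +0.8704)
n_3 = (-0.5848, -0.8112)
n_4 = (+0.3751, -0.9270)
  (0,1): δ = 107.87°  ·
  (0,2): δ = 71.95°  ·
  (0,3): δ = 42.76°  ✓
  (0,4): δ = 100.59°  ·
  (1,2): δ = 144.08°  ·
  (1,3): δ = 29.37°  ✓
  (1,4): δ = 28.46°  ✓
  (2,3): δ = 65.29°  ·
  (2,4): δ = 7.46°  ✓
  (3,4): δ = 122.18°  ·
antipodal pairs: 4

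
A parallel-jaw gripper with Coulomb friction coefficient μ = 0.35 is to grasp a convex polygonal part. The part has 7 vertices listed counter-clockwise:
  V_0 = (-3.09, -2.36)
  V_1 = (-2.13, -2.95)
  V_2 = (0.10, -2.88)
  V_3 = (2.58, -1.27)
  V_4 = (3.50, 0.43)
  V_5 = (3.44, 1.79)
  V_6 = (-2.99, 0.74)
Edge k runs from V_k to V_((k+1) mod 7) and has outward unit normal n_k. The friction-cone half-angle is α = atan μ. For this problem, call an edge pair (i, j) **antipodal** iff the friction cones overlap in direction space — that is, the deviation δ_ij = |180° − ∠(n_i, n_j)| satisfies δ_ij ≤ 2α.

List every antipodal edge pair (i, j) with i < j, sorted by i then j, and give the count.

α = atan 0.35 = 19.29°;  2α = 38.58°
n_0 = (-0.5236, -0.8520)
n_1 = (+0.0314, -0.9995)
n_2 = (+0.5445, -0.8388)
n_3 = (+0.8795, -0.4759)
n_4 = (+0.9990, +0.0441)
n_5 = (-0.1612, +0.9869)
n_6 = (-0.9995, +0.0322)
  (0,1): δ = 146.63°  ·
  (0,2): δ = 115.43°  ·
  (0,3): δ = 86.85°  ·
  (0,4): δ = 55.90°  ·
  (0,5): δ = 40.85°  ·
  (0,6): δ = 119.73°  ·
  (1,2): δ = 148.81°  ·
  (1,3): δ = 120.22°  ·
  (1,4): δ = 89.27°  ·
  (1,5): δ = 7.48°  ✓
  (1,6): δ = 86.35°  ·
  (2,3): δ = 151.41°  ·
  (2,4): δ = 120.47°  ·
  (2,5): δ = 23.72°  ✓
  (2,6): δ = 55.16°  ·
  (3,4): δ = 149.05°  ·
  (3,5): δ = 52.30°  ·
  (3,6): δ = 26.57°  ✓
  (4,5): δ = 83.25°  ·
  (4,6): δ = 4.37°  ✓
  (5,6): δ = 101.12°  ·
antipodal pairs: 4

count = 4; pairs: (1,5), (2,5), (3,6), (4,6)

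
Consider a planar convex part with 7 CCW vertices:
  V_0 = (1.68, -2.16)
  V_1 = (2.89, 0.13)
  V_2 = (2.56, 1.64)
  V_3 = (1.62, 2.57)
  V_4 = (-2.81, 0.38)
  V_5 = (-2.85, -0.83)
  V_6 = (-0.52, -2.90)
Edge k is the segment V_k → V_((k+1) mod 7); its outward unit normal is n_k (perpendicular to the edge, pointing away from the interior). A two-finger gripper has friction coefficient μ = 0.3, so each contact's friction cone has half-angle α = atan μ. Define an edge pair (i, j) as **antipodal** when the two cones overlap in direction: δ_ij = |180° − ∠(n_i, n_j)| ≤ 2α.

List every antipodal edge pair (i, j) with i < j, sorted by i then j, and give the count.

count = 4; pairs: (0,4), (1,4), (2,5), (3,6)

α = atan 0.3 = 16.70°;  2α = 33.40°
n_0 = (+0.8842, -0.4672)
n_1 = (+0.9769, +0.2135)
n_2 = (+0.7033, +0.7109)
n_3 = (-0.4432, +0.8964)
n_4 = (-0.9995, +0.0330)
n_5 = (-0.6642, -0.7476)
n_6 = (+0.3188, -0.9478)
  (0,1): δ = 139.82°  ·
  (0,2): δ = 106.84°  ·
  (0,3): δ = 35.84°  ·
  (0,4): δ = 25.96°  ✓
  (0,5): δ = 76.23°  ·
  (0,6): δ = 136.44°  ·
  (1,2): δ = 147.02°  ·
  (1,3): δ = 76.02°  ·
  (1,4): δ = 14.22°  ✓
  (1,5): δ = 36.05°  ·
  (1,6): δ = 96.26°  ·
  (2,3): δ = 109.00°  ·
  (2,4): δ = 47.20°  ·
  (2,5): δ = 3.08°  ✓
  (2,6): δ = 63.28°  ·
  (3,4): δ = 118.20°  ·
  (3,5): δ = 67.92°  ·
  (3,6): δ = 7.71°  ✓
  (4,5): δ = 129.72°  ·
  (4,6): δ = 69.52°  ·
  (5,6): δ = 119.79°  ·
antipodal pairs: 4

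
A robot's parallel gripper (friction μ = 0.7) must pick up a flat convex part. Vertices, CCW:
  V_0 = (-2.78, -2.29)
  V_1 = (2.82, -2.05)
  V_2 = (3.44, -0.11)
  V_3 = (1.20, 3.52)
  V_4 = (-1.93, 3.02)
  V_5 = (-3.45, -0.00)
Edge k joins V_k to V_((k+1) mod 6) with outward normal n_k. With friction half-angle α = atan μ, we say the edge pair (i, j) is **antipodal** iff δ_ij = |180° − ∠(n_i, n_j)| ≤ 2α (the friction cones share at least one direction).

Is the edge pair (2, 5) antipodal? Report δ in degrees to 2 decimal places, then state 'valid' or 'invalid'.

δ = 15.37°, valid

α = atan 0.7 = 34.99°;  2α = 69.98°
edge 2: e_2 = (-2.24, +3.63);  n_2 = (+0.8510, +0.5251)
edge 5: e_5 = (+0.67, -2.29);  n_5 = (-0.9598, -0.2808)
∠(n_2, n_5) = 164.63°
δ = |180° − 164.63°| = 15.37°
15.37° ≤ 2α = 69.98°  →  valid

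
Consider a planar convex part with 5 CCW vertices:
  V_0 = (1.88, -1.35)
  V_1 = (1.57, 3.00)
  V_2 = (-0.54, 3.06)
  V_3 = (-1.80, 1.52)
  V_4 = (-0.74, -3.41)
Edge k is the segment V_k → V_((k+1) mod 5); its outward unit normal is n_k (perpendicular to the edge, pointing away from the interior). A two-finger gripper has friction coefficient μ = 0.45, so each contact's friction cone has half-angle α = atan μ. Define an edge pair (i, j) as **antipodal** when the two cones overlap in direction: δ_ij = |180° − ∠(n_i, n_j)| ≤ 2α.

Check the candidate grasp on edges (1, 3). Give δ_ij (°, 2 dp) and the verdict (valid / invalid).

α = atan 0.45 = 24.23°;  2α = 48.46°
edge 1: e_1 = (-2.11, +0.06);  n_1 = (+0.0284, +0.9996)
edge 3: e_3 = (+1.06, -4.93);  n_3 = (-0.9777, -0.2102)
∠(n_1, n_3) = 103.76°
δ = |180° − 103.76°| = 76.24°
76.24° > 2α = 48.46°  →  invalid

δ = 76.24°, invalid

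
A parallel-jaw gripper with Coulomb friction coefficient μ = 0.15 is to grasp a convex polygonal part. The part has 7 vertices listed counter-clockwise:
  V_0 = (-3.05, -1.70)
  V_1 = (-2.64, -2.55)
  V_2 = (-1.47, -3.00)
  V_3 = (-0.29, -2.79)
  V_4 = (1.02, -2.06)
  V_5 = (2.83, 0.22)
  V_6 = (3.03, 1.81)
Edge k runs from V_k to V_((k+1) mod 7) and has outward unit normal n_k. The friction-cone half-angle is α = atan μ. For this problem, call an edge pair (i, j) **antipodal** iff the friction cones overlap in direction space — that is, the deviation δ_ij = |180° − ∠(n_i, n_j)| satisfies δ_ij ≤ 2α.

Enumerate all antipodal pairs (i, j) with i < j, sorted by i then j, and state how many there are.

α = atan 0.15 = 8.53°;  2α = 17.06°
n_0 = (-0.9007, -0.4345)
n_1 = (-0.3590, -0.9333)
n_2 = (+0.1752, -0.9845)
n_3 = (+0.4868, -0.8735)
n_4 = (+0.7832, -0.6218)
n_5 = (+0.9922, -0.1248)
n_6 = (-0.5000, +0.8660)
  (0,1): δ = 136.79°  ·
  (0,2): δ = 105.66°  ·
  (0,3): δ = 86.62°  ·
  (0,4): δ = 64.20°  ·
  (0,5): δ = 32.92°  ·
  (0,6): δ = 94.25°  ·
  (1,2): δ = 148.87°  ·
  (1,3): δ = 129.83°  ·
  (1,4): δ = 107.41°  ·
  (1,5): δ = 76.13°  ·
  (1,6): δ = 51.04°  ·
  (2,3): δ = 160.96°  ·
  (2,4): δ = 138.54°  ·
  (2,5): δ = 107.26°  ·
  (2,6): δ = 19.91°  ·
  (3,4): δ = 157.57°  ·
  (3,5): δ = 126.30°  ·
  (3,6): δ = 0.87°  ✓
  (4,5): δ = 148.72°  ·
  (4,6): δ = 21.56°  ·
  (5,6): δ = 52.83°  ·
antipodal pairs: 1

count = 1; pairs: (3,6)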